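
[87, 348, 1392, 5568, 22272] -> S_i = 87*4^i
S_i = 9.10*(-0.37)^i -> [9.1, -3.37, 1.25, -0.46, 0.17]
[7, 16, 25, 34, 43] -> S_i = 7 + 9*i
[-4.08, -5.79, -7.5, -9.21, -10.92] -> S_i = -4.08 + -1.71*i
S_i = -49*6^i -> [-49, -294, -1764, -10584, -63504]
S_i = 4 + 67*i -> [4, 71, 138, 205, 272]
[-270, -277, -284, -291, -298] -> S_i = -270 + -7*i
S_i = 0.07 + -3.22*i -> [0.07, -3.15, -6.37, -9.59, -12.81]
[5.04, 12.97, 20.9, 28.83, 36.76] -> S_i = 5.04 + 7.93*i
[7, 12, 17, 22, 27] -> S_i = 7 + 5*i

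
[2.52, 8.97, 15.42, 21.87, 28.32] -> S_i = 2.52 + 6.45*i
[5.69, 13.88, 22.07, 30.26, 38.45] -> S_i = 5.69 + 8.19*i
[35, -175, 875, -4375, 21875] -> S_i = 35*-5^i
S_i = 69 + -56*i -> [69, 13, -43, -99, -155]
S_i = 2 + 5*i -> [2, 7, 12, 17, 22]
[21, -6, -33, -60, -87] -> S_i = 21 + -27*i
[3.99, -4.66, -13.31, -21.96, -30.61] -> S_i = 3.99 + -8.65*i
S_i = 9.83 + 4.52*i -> [9.83, 14.35, 18.87, 23.39, 27.91]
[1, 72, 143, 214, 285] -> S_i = 1 + 71*i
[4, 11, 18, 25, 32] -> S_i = 4 + 7*i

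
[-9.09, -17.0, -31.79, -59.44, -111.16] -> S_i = -9.09*1.87^i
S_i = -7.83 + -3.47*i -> [-7.83, -11.3, -14.77, -18.24, -21.71]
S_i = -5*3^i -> [-5, -15, -45, -135, -405]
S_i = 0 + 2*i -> [0, 2, 4, 6, 8]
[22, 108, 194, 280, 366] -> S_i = 22 + 86*i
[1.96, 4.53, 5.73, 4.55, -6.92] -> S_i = Random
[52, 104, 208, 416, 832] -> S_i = 52*2^i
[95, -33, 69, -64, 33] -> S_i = Random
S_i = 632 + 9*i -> [632, 641, 650, 659, 668]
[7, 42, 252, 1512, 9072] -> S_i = 7*6^i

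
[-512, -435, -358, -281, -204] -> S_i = -512 + 77*i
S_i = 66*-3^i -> [66, -198, 594, -1782, 5346]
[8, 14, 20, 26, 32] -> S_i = 8 + 6*i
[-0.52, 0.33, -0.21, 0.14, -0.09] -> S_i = -0.52*(-0.64)^i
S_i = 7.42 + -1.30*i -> [7.42, 6.12, 4.82, 3.52, 2.22]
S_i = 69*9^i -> [69, 621, 5589, 50301, 452709]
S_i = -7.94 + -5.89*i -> [-7.94, -13.83, -19.72, -25.61, -31.5]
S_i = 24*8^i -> [24, 192, 1536, 12288, 98304]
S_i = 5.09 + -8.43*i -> [5.09, -3.34, -11.77, -20.2, -28.63]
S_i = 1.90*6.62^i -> [1.9, 12.58, 83.27, 551.22, 3649.1]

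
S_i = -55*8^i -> [-55, -440, -3520, -28160, -225280]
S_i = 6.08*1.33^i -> [6.08, 8.09, 10.75, 14.3, 19.02]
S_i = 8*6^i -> [8, 48, 288, 1728, 10368]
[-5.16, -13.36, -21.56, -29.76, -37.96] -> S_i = -5.16 + -8.20*i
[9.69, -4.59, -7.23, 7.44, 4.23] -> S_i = Random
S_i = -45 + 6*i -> [-45, -39, -33, -27, -21]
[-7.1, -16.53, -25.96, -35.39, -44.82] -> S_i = -7.10 + -9.43*i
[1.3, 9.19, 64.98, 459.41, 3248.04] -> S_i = 1.30*7.07^i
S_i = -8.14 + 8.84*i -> [-8.14, 0.7, 9.54, 18.38, 27.22]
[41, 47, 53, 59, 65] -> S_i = 41 + 6*i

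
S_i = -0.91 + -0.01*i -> [-0.91, -0.92, -0.93, -0.94, -0.95]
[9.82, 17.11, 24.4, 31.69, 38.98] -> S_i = 9.82 + 7.29*i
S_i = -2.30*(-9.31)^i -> [-2.3, 21.41, -199.36, 1856.0, -17279.32]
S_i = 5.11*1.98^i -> [5.11, 10.12, 20.03, 39.67, 78.54]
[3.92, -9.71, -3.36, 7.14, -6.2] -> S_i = Random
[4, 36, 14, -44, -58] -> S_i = Random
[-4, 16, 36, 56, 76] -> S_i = -4 + 20*i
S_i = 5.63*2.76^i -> [5.63, 15.54, 42.89, 118.37, 326.7]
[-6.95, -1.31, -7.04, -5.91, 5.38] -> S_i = Random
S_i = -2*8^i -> [-2, -16, -128, -1024, -8192]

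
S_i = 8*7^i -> [8, 56, 392, 2744, 19208]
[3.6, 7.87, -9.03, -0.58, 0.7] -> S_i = Random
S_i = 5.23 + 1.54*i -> [5.23, 6.77, 8.31, 9.85, 11.39]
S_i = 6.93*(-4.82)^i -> [6.93, -33.4, 161.0, -776.02, 3740.43]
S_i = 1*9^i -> [1, 9, 81, 729, 6561]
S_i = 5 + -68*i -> [5, -63, -131, -199, -267]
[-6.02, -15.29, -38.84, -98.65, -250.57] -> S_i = -6.02*2.54^i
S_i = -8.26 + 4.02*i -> [-8.26, -4.24, -0.22, 3.8, 7.82]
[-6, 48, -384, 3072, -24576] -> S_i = -6*-8^i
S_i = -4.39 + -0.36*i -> [-4.39, -4.75, -5.11, -5.47, -5.83]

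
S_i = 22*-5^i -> [22, -110, 550, -2750, 13750]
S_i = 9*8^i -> [9, 72, 576, 4608, 36864]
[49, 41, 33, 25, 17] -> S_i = 49 + -8*i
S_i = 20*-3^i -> [20, -60, 180, -540, 1620]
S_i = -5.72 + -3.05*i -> [-5.72, -8.77, -11.82, -14.87, -17.92]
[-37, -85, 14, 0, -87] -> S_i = Random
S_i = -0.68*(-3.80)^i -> [-0.68, 2.58, -9.82, 37.31, -141.79]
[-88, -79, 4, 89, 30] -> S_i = Random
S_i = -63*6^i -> [-63, -378, -2268, -13608, -81648]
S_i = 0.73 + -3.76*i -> [0.73, -3.03, -6.79, -10.55, -14.31]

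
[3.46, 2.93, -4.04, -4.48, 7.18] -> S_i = Random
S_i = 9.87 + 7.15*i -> [9.87, 17.02, 24.17, 31.32, 38.47]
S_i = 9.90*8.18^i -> [9.9, 80.98, 662.43, 5418.7, 44324.97]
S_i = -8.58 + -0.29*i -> [-8.58, -8.87, -9.16, -9.45, -9.74]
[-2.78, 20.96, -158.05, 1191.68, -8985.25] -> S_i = -2.78*(-7.54)^i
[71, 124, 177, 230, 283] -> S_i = 71 + 53*i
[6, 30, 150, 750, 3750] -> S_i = 6*5^i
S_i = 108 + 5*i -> [108, 113, 118, 123, 128]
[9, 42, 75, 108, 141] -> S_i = 9 + 33*i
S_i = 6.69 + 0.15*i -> [6.69, 6.84, 6.99, 7.14, 7.29]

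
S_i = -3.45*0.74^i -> [-3.45, -2.55, -1.89, -1.4, -1.03]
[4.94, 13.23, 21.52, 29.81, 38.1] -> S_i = 4.94 + 8.29*i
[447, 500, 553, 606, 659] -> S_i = 447 + 53*i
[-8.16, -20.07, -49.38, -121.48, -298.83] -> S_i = -8.16*2.46^i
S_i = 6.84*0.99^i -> [6.84, 6.77, 6.7, 6.64, 6.57]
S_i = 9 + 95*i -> [9, 104, 199, 294, 389]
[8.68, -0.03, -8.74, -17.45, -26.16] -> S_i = 8.68 + -8.71*i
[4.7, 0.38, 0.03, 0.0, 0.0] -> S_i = 4.70*0.08^i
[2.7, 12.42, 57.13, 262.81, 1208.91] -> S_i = 2.70*4.60^i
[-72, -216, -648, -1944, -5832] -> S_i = -72*3^i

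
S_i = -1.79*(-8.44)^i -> [-1.79, 15.11, -127.51, 1076.17, -9082.86]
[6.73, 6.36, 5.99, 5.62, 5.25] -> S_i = 6.73 + -0.37*i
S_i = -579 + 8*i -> [-579, -571, -563, -555, -547]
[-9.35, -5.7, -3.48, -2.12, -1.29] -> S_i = -9.35*0.61^i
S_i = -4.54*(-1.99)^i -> [-4.54, 9.03, -17.98, 35.78, -71.2]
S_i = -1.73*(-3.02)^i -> [-1.73, 5.22, -15.78, 47.65, -143.9]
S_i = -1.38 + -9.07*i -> [-1.38, -10.45, -19.52, -28.59, -37.66]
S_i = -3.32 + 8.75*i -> [-3.32, 5.43, 14.18, 22.93, 31.68]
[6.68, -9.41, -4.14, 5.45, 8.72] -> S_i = Random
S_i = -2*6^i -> [-2, -12, -72, -432, -2592]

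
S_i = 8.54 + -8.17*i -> [8.54, 0.37, -7.8, -15.97, -24.14]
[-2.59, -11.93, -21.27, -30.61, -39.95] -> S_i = -2.59 + -9.34*i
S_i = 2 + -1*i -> [2, 1, 0, -1, -2]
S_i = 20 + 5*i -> [20, 25, 30, 35, 40]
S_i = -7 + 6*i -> [-7, -1, 5, 11, 17]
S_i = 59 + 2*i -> [59, 61, 63, 65, 67]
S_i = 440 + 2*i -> [440, 442, 444, 446, 448]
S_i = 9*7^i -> [9, 63, 441, 3087, 21609]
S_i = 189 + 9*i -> [189, 198, 207, 216, 225]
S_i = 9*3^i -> [9, 27, 81, 243, 729]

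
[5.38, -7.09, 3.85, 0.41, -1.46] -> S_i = Random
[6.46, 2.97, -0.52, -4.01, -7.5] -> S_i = 6.46 + -3.49*i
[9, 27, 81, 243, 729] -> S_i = 9*3^i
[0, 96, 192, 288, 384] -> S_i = 0 + 96*i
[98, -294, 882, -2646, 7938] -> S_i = 98*-3^i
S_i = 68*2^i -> [68, 136, 272, 544, 1088]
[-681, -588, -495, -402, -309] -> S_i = -681 + 93*i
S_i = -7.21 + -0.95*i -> [-7.21, -8.16, -9.11, -10.06, -11.01]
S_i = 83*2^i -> [83, 166, 332, 664, 1328]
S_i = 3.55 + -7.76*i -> [3.55, -4.21, -11.97, -19.73, -27.49]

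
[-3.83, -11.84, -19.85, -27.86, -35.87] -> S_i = -3.83 + -8.01*i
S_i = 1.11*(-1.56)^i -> [1.11, -1.73, 2.7, -4.21, 6.57]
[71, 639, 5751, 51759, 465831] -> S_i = 71*9^i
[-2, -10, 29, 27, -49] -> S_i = Random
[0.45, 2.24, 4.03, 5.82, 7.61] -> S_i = 0.45 + 1.79*i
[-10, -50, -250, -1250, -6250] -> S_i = -10*5^i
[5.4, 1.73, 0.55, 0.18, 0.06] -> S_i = 5.40*0.32^i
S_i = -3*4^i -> [-3, -12, -48, -192, -768]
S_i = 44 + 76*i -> [44, 120, 196, 272, 348]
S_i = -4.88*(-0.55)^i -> [-4.88, 2.68, -1.48, 0.81, -0.45]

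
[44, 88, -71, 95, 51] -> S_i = Random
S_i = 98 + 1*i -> [98, 99, 100, 101, 102]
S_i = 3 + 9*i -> [3, 12, 21, 30, 39]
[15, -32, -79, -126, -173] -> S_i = 15 + -47*i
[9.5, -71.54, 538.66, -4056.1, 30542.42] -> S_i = 9.50*(-7.53)^i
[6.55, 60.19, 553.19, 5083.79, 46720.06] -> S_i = 6.55*9.19^i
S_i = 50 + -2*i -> [50, 48, 46, 44, 42]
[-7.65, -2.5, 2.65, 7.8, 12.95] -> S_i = -7.65 + 5.15*i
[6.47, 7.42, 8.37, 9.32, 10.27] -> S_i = 6.47 + 0.95*i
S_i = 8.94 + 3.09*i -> [8.94, 12.03, 15.12, 18.21, 21.3]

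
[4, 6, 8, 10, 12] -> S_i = 4 + 2*i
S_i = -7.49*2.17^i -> [-7.49, -16.25, -35.27, -76.54, -166.08]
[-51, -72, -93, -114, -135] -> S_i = -51 + -21*i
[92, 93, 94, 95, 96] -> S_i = 92 + 1*i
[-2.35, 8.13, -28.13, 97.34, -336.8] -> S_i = -2.35*(-3.46)^i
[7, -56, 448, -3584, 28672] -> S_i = 7*-8^i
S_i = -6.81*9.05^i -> [-6.81, -61.63, -557.76, -5047.69, -45681.61]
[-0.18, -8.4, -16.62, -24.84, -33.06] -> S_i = -0.18 + -8.22*i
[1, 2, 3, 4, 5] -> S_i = 1 + 1*i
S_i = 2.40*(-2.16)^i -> [2.4, -5.18, 11.2, -24.19, 52.24]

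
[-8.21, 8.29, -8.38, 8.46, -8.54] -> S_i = -8.21*(-1.01)^i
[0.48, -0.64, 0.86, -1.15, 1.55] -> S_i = 0.48*(-1.34)^i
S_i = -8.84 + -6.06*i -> [-8.84, -14.9, -20.96, -27.02, -33.08]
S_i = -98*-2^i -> [-98, 196, -392, 784, -1568]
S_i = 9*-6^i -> [9, -54, 324, -1944, 11664]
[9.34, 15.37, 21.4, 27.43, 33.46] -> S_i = 9.34 + 6.03*i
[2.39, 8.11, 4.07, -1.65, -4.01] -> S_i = Random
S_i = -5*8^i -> [-5, -40, -320, -2560, -20480]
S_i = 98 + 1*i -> [98, 99, 100, 101, 102]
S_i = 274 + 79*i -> [274, 353, 432, 511, 590]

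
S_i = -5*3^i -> [-5, -15, -45, -135, -405]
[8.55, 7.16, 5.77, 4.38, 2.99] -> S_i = 8.55 + -1.39*i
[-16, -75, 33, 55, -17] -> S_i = Random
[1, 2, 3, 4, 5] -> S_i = 1 + 1*i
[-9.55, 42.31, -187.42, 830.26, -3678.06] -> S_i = -9.55*(-4.43)^i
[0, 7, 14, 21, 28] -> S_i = 0 + 7*i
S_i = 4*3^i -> [4, 12, 36, 108, 324]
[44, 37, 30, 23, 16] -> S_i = 44 + -7*i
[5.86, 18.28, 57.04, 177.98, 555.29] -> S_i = 5.86*3.12^i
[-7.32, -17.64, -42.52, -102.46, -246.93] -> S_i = -7.32*2.41^i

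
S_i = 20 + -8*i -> [20, 12, 4, -4, -12]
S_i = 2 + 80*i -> [2, 82, 162, 242, 322]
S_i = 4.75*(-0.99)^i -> [4.75, -4.7, 4.66, -4.61, 4.56]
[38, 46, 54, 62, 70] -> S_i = 38 + 8*i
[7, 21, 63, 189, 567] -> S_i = 7*3^i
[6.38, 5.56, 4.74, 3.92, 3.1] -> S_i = 6.38 + -0.82*i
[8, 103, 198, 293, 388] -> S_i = 8 + 95*i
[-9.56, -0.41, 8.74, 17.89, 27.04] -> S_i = -9.56 + 9.15*i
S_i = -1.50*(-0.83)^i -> [-1.5, 1.24, -1.03, 0.86, -0.71]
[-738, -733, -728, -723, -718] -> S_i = -738 + 5*i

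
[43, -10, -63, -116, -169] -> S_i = 43 + -53*i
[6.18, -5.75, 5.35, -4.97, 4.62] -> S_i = 6.18*(-0.93)^i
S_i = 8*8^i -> [8, 64, 512, 4096, 32768]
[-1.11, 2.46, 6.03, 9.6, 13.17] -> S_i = -1.11 + 3.57*i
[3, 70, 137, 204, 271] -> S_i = 3 + 67*i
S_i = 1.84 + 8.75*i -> [1.84, 10.59, 19.34, 28.09, 36.84]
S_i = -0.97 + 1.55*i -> [-0.97, 0.58, 2.13, 3.68, 5.23]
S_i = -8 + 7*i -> [-8, -1, 6, 13, 20]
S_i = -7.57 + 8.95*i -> [-7.57, 1.38, 10.33, 19.28, 28.23]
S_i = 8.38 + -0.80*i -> [8.38, 7.58, 6.78, 5.98, 5.18]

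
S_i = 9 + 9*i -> [9, 18, 27, 36, 45]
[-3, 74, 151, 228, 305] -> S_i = -3 + 77*i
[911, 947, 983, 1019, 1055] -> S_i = 911 + 36*i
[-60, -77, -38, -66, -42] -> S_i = Random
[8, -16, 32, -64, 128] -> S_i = 8*-2^i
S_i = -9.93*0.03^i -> [-9.93, -0.3, -0.01, -0.0, -0.0]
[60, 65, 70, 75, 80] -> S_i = 60 + 5*i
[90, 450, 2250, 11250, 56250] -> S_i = 90*5^i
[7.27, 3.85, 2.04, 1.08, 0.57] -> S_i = 7.27*0.53^i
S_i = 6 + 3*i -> [6, 9, 12, 15, 18]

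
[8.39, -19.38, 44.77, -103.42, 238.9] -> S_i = 8.39*(-2.31)^i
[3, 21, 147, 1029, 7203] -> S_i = 3*7^i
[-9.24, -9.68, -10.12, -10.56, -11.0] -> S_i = -9.24 + -0.44*i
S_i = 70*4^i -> [70, 280, 1120, 4480, 17920]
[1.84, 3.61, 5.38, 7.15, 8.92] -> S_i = 1.84 + 1.77*i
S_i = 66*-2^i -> [66, -132, 264, -528, 1056]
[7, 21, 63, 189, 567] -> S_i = 7*3^i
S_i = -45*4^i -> [-45, -180, -720, -2880, -11520]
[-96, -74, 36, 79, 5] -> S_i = Random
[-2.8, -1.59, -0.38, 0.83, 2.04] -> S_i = -2.80 + 1.21*i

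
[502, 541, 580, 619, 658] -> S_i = 502 + 39*i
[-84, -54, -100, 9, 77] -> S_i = Random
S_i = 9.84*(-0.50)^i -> [9.84, -4.92, 2.46, -1.23, 0.62]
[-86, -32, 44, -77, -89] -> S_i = Random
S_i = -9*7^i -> [-9, -63, -441, -3087, -21609]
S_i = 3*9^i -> [3, 27, 243, 2187, 19683]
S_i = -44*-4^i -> [-44, 176, -704, 2816, -11264]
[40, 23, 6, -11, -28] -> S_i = 40 + -17*i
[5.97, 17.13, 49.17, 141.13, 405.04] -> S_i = 5.97*2.87^i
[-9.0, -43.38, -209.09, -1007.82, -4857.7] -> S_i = -9.00*4.82^i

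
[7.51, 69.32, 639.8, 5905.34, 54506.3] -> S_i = 7.51*9.23^i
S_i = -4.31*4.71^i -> [-4.31, -20.3, -95.61, -450.34, -2121.1]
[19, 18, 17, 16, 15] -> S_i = 19 + -1*i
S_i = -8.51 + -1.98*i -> [-8.51, -10.49, -12.47, -14.45, -16.43]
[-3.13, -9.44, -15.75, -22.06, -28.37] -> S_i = -3.13 + -6.31*i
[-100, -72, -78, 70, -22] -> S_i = Random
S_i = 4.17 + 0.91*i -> [4.17, 5.08, 5.99, 6.9, 7.81]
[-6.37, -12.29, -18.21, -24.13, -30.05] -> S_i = -6.37 + -5.92*i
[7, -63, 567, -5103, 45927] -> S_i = 7*-9^i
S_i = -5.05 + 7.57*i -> [-5.05, 2.52, 10.09, 17.66, 25.23]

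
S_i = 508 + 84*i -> [508, 592, 676, 760, 844]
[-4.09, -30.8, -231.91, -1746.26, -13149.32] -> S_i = -4.09*7.53^i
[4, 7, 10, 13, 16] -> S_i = 4 + 3*i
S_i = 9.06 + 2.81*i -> [9.06, 11.87, 14.68, 17.49, 20.3]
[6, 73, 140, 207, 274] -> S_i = 6 + 67*i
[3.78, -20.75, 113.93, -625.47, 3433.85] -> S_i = 3.78*(-5.49)^i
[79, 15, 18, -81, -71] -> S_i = Random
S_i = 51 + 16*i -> [51, 67, 83, 99, 115]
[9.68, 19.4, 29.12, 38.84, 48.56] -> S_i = 9.68 + 9.72*i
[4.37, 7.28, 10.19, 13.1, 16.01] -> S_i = 4.37 + 2.91*i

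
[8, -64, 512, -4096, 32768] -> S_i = 8*-8^i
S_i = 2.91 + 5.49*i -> [2.91, 8.4, 13.89, 19.38, 24.87]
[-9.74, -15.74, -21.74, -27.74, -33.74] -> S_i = -9.74 + -6.00*i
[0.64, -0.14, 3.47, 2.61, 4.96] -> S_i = Random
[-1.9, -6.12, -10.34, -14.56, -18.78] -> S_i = -1.90 + -4.22*i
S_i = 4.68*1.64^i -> [4.68, 7.68, 12.59, 20.64, 33.85]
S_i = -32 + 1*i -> [-32, -31, -30, -29, -28]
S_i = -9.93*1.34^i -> [-9.93, -13.31, -17.83, -23.89, -32.02]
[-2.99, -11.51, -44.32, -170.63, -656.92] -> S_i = -2.99*3.85^i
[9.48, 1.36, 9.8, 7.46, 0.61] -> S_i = Random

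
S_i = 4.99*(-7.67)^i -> [4.99, -38.27, 293.56, -2251.58, 17269.59]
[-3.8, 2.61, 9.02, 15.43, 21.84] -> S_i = -3.80 + 6.41*i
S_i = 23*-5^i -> [23, -115, 575, -2875, 14375]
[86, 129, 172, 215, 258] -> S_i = 86 + 43*i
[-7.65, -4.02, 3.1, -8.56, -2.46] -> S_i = Random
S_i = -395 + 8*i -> [-395, -387, -379, -371, -363]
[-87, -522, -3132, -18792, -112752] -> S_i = -87*6^i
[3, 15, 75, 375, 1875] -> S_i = 3*5^i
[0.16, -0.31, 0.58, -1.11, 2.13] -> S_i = 0.16*(-1.91)^i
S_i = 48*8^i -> [48, 384, 3072, 24576, 196608]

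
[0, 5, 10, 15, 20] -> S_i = 0 + 5*i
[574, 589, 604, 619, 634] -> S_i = 574 + 15*i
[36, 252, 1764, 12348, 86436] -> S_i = 36*7^i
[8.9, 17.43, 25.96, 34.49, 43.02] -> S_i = 8.90 + 8.53*i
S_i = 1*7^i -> [1, 7, 49, 343, 2401]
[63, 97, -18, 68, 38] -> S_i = Random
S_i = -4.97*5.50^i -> [-4.97, -27.33, -150.34, -826.88, -4547.86]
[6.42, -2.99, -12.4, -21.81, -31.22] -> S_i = 6.42 + -9.41*i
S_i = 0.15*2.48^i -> [0.15, 0.37, 0.92, 2.29, 5.67]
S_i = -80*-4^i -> [-80, 320, -1280, 5120, -20480]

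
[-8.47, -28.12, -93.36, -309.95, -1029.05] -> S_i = -8.47*3.32^i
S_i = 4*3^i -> [4, 12, 36, 108, 324]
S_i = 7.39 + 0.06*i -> [7.39, 7.45, 7.51, 7.57, 7.63]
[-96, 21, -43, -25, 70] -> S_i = Random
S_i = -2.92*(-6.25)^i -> [-2.92, 18.25, -114.06, 712.89, -4455.57]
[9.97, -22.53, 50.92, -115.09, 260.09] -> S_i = 9.97*(-2.26)^i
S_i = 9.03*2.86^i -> [9.03, 25.83, 73.86, 211.24, 604.16]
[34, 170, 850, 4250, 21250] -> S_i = 34*5^i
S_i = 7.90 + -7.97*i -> [7.9, -0.07, -8.04, -16.01, -23.98]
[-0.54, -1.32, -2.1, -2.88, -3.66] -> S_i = -0.54 + -0.78*i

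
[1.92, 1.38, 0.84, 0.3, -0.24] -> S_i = 1.92 + -0.54*i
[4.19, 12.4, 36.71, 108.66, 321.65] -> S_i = 4.19*2.96^i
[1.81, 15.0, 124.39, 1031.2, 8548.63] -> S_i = 1.81*8.29^i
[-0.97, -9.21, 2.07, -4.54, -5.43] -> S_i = Random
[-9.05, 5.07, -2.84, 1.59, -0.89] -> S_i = -9.05*(-0.56)^i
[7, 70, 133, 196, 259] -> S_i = 7 + 63*i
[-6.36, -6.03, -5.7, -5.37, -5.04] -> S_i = -6.36 + 0.33*i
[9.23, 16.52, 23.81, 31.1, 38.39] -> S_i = 9.23 + 7.29*i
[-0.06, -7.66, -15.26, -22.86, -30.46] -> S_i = -0.06 + -7.60*i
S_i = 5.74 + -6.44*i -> [5.74, -0.7, -7.14, -13.58, -20.02]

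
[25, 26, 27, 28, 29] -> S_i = 25 + 1*i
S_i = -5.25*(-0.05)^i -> [-5.25, 0.26, -0.01, 0.0, -0.0]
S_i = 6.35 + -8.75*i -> [6.35, -2.4, -11.15, -19.9, -28.65]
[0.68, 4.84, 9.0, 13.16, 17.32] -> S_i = 0.68 + 4.16*i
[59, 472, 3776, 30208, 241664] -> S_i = 59*8^i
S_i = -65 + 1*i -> [-65, -64, -63, -62, -61]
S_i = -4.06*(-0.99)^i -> [-4.06, 4.02, -3.98, 3.94, -3.9]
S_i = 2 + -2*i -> [2, 0, -2, -4, -6]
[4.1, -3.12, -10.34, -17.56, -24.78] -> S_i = 4.10 + -7.22*i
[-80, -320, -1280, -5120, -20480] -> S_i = -80*4^i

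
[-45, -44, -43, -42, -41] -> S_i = -45 + 1*i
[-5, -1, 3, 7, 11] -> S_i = -5 + 4*i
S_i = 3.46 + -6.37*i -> [3.46, -2.91, -9.28, -15.65, -22.02]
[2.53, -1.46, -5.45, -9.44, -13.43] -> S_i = 2.53 + -3.99*i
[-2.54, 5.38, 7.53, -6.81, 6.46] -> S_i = Random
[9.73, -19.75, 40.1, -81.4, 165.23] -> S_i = 9.73*(-2.03)^i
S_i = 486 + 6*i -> [486, 492, 498, 504, 510]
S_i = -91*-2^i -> [-91, 182, -364, 728, -1456]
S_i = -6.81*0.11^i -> [-6.81, -0.75, -0.08, -0.01, -0.0]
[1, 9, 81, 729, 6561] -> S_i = 1*9^i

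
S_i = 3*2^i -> [3, 6, 12, 24, 48]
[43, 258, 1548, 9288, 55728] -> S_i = 43*6^i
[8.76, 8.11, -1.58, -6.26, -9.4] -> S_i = Random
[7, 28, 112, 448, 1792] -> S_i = 7*4^i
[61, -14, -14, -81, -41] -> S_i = Random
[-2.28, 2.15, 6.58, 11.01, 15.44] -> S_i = -2.28 + 4.43*i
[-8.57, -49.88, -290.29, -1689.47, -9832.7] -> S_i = -8.57*5.82^i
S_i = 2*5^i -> [2, 10, 50, 250, 1250]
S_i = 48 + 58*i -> [48, 106, 164, 222, 280]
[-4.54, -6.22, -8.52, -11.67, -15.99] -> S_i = -4.54*1.37^i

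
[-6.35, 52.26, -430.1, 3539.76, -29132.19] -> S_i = -6.35*(-8.23)^i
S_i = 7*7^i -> [7, 49, 343, 2401, 16807]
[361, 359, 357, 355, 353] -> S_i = 361 + -2*i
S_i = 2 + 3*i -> [2, 5, 8, 11, 14]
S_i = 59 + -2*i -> [59, 57, 55, 53, 51]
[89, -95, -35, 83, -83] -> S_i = Random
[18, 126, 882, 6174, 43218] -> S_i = 18*7^i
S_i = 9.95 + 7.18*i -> [9.95, 17.13, 24.31, 31.49, 38.67]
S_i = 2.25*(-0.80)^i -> [2.25, -1.8, 1.44, -1.15, 0.92]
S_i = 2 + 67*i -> [2, 69, 136, 203, 270]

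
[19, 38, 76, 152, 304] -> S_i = 19*2^i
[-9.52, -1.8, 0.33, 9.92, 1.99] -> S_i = Random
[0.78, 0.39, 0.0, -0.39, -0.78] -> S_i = 0.78 + -0.39*i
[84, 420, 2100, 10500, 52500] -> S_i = 84*5^i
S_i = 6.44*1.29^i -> [6.44, 8.31, 10.72, 13.82, 17.83]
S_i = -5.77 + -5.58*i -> [-5.77, -11.35, -16.93, -22.51, -28.09]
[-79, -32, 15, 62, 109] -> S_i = -79 + 47*i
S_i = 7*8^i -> [7, 56, 448, 3584, 28672]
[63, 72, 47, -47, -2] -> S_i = Random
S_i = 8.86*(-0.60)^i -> [8.86, -5.32, 3.19, -1.91, 1.15]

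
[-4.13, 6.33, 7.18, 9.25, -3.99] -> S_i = Random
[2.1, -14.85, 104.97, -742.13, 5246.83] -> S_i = 2.10*(-7.07)^i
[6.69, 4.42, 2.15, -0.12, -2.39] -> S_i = 6.69 + -2.27*i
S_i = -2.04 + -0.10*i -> [-2.04, -2.14, -2.24, -2.34, -2.44]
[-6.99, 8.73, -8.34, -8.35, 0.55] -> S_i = Random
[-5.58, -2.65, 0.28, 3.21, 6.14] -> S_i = -5.58 + 2.93*i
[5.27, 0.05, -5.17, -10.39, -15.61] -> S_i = 5.27 + -5.22*i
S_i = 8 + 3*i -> [8, 11, 14, 17, 20]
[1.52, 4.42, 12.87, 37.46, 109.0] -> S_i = 1.52*2.91^i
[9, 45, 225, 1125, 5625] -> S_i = 9*5^i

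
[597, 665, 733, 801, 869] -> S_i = 597 + 68*i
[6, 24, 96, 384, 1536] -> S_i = 6*4^i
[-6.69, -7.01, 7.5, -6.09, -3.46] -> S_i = Random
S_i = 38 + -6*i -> [38, 32, 26, 20, 14]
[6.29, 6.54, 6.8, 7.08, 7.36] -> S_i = 6.29*1.04^i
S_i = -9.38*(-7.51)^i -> [-9.38, 70.44, -529.03, 3973.04, -29837.51]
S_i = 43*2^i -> [43, 86, 172, 344, 688]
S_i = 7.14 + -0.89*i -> [7.14, 6.25, 5.36, 4.47, 3.58]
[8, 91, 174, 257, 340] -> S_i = 8 + 83*i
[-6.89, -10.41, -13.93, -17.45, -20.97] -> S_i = -6.89 + -3.52*i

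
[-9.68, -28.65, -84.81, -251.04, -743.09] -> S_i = -9.68*2.96^i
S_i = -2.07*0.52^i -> [-2.07, -1.08, -0.56, -0.29, -0.15]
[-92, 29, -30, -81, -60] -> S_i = Random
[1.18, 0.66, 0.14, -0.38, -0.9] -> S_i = 1.18 + -0.52*i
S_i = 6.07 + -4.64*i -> [6.07, 1.43, -3.21, -7.85, -12.49]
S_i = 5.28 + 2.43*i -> [5.28, 7.71, 10.14, 12.57, 15.0]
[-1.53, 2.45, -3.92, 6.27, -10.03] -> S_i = -1.53*(-1.60)^i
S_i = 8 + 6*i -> [8, 14, 20, 26, 32]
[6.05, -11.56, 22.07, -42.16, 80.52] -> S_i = 6.05*(-1.91)^i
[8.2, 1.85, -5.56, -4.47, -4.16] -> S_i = Random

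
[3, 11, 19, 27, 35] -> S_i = 3 + 8*i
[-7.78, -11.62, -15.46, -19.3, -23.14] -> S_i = -7.78 + -3.84*i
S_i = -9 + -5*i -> [-9, -14, -19, -24, -29]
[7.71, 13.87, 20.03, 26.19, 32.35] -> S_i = 7.71 + 6.16*i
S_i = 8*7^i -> [8, 56, 392, 2744, 19208]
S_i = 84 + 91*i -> [84, 175, 266, 357, 448]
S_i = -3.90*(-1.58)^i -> [-3.9, 6.16, -9.74, 15.38, -24.3]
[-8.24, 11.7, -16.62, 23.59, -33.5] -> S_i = -8.24*(-1.42)^i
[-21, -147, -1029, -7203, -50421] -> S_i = -21*7^i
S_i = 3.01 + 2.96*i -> [3.01, 5.97, 8.93, 11.89, 14.85]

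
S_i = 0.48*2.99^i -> [0.48, 1.44, 4.29, 12.83, 38.36]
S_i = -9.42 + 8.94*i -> [-9.42, -0.48, 8.46, 17.4, 26.34]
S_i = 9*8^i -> [9, 72, 576, 4608, 36864]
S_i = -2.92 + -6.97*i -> [-2.92, -9.89, -16.86, -23.83, -30.8]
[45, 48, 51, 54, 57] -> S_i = 45 + 3*i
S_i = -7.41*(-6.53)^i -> [-7.41, 48.39, -315.97, 2063.28, -13473.21]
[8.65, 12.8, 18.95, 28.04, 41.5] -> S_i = 8.65*1.48^i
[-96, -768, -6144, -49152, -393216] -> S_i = -96*8^i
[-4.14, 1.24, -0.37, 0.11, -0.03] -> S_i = -4.14*(-0.30)^i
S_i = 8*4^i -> [8, 32, 128, 512, 2048]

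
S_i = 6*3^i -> [6, 18, 54, 162, 486]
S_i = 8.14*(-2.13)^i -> [8.14, -17.34, 36.93, -78.66, 167.55]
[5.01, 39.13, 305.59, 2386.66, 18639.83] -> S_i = 5.01*7.81^i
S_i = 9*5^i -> [9, 45, 225, 1125, 5625]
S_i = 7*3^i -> [7, 21, 63, 189, 567]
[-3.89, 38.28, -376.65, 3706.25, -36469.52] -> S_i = -3.89*(-9.84)^i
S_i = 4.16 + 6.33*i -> [4.16, 10.49, 16.82, 23.15, 29.48]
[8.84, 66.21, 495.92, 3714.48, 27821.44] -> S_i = 8.84*7.49^i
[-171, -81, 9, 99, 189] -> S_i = -171 + 90*i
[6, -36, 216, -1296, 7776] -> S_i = 6*-6^i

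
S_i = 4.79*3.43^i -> [4.79, 16.43, 56.35, 193.29, 663.0]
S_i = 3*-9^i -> [3, -27, 243, -2187, 19683]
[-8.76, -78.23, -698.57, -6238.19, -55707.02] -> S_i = -8.76*8.93^i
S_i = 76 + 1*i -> [76, 77, 78, 79, 80]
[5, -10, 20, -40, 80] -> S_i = 5*-2^i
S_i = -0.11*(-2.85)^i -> [-0.11, 0.31, -0.89, 2.55, -7.26]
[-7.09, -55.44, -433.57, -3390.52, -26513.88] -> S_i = -7.09*7.82^i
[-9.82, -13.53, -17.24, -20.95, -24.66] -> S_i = -9.82 + -3.71*i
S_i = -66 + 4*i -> [-66, -62, -58, -54, -50]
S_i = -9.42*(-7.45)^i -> [-9.42, 70.18, -522.83, 3895.11, -29018.57]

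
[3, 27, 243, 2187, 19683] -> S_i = 3*9^i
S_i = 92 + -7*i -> [92, 85, 78, 71, 64]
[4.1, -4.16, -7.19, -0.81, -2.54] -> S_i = Random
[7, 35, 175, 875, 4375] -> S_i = 7*5^i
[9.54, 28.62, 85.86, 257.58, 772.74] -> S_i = 9.54*3.00^i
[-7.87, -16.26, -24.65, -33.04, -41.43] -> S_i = -7.87 + -8.39*i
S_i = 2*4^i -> [2, 8, 32, 128, 512]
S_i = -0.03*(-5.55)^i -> [-0.03, 0.17, -0.92, 5.13, -28.46]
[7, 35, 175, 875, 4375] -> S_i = 7*5^i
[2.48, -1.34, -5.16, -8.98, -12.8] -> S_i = 2.48 + -3.82*i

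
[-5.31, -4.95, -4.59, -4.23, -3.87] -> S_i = -5.31 + 0.36*i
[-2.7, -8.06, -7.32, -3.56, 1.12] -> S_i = Random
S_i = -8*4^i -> [-8, -32, -128, -512, -2048]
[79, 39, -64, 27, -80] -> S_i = Random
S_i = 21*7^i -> [21, 147, 1029, 7203, 50421]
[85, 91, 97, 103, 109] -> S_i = 85 + 6*i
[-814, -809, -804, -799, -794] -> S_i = -814 + 5*i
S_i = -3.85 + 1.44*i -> [-3.85, -2.41, -0.97, 0.47, 1.91]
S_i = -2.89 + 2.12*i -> [-2.89, -0.77, 1.35, 3.47, 5.59]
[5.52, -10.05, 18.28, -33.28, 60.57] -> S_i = 5.52*(-1.82)^i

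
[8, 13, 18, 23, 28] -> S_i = 8 + 5*i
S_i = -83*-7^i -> [-83, 581, -4067, 28469, -199283]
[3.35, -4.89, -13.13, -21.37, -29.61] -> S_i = 3.35 + -8.24*i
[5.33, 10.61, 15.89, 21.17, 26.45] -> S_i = 5.33 + 5.28*i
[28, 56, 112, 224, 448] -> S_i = 28*2^i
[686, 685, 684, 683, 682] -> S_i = 686 + -1*i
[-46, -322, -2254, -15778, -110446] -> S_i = -46*7^i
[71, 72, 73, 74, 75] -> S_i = 71 + 1*i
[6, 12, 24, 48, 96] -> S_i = 6*2^i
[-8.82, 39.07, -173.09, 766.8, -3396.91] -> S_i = -8.82*(-4.43)^i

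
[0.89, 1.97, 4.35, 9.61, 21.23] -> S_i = 0.89*2.21^i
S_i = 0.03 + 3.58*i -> [0.03, 3.61, 7.19, 10.77, 14.35]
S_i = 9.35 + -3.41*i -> [9.35, 5.94, 2.53, -0.88, -4.29]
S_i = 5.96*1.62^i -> [5.96, 9.66, 15.64, 25.34, 41.05]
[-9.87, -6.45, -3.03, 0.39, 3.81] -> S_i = -9.87 + 3.42*i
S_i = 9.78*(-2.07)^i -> [9.78, -20.24, 41.91, -86.75, 179.56]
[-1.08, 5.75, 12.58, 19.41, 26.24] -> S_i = -1.08 + 6.83*i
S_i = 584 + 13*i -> [584, 597, 610, 623, 636]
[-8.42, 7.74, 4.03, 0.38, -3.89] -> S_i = Random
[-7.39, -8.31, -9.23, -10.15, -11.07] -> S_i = -7.39 + -0.92*i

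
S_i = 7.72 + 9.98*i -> [7.72, 17.7, 27.68, 37.66, 47.64]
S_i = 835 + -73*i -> [835, 762, 689, 616, 543]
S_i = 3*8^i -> [3, 24, 192, 1536, 12288]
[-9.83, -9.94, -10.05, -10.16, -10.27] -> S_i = -9.83 + -0.11*i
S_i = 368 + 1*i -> [368, 369, 370, 371, 372]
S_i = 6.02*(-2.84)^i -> [6.02, -17.1, 48.55, -137.9, 391.62]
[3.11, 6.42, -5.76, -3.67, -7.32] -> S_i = Random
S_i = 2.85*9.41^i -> [2.85, 26.82, 252.36, 2374.73, 22346.18]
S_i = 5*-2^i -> [5, -10, 20, -40, 80]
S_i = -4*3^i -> [-4, -12, -36, -108, -324]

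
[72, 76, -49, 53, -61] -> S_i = Random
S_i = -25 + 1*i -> [-25, -24, -23, -22, -21]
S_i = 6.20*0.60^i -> [6.2, 3.72, 2.23, 1.34, 0.8]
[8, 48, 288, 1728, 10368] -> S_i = 8*6^i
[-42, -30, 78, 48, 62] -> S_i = Random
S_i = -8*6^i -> [-8, -48, -288, -1728, -10368]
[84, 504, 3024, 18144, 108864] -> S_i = 84*6^i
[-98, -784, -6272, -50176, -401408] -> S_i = -98*8^i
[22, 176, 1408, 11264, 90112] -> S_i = 22*8^i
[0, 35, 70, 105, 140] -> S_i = 0 + 35*i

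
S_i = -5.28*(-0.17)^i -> [-5.28, 0.9, -0.15, 0.03, -0.0]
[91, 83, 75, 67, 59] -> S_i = 91 + -8*i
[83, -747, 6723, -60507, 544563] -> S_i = 83*-9^i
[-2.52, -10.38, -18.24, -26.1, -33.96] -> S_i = -2.52 + -7.86*i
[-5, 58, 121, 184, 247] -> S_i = -5 + 63*i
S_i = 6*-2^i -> [6, -12, 24, -48, 96]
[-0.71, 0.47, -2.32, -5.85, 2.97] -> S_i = Random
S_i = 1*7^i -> [1, 7, 49, 343, 2401]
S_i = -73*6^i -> [-73, -438, -2628, -15768, -94608]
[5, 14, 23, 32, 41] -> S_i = 5 + 9*i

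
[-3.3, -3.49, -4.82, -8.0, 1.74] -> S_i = Random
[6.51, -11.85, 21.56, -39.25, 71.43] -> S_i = 6.51*(-1.82)^i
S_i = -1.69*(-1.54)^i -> [-1.69, 2.6, -4.01, 6.17, -9.51]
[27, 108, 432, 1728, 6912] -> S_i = 27*4^i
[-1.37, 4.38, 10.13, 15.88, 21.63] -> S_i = -1.37 + 5.75*i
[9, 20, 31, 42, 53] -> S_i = 9 + 11*i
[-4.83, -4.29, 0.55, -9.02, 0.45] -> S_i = Random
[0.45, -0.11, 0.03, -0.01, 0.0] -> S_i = 0.45*(-0.24)^i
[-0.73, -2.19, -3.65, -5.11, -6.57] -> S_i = -0.73 + -1.46*i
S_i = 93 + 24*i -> [93, 117, 141, 165, 189]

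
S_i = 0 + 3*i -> [0, 3, 6, 9, 12]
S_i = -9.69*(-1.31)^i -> [-9.69, 12.69, -16.63, 21.78, -28.54]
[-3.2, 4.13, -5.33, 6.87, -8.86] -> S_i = -3.20*(-1.29)^i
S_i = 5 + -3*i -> [5, 2, -1, -4, -7]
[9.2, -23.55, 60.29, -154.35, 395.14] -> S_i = 9.20*(-2.56)^i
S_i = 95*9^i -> [95, 855, 7695, 69255, 623295]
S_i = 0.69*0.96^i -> [0.69, 0.66, 0.64, 0.61, 0.59]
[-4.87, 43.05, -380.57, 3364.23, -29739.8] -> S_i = -4.87*(-8.84)^i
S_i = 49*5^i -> [49, 245, 1225, 6125, 30625]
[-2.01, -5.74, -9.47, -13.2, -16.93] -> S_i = -2.01 + -3.73*i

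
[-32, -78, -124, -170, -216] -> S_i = -32 + -46*i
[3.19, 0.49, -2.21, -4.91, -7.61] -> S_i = 3.19 + -2.70*i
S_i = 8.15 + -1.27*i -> [8.15, 6.88, 5.61, 4.34, 3.07]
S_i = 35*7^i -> [35, 245, 1715, 12005, 84035]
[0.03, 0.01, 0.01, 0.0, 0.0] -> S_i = 0.03*0.49^i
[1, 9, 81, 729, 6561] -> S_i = 1*9^i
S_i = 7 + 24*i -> [7, 31, 55, 79, 103]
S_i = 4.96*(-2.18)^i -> [4.96, -10.81, 23.57, -51.39, 112.02]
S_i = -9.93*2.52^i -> [-9.93, -25.02, -63.06, -158.91, -400.45]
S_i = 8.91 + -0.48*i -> [8.91, 8.43, 7.95, 7.47, 6.99]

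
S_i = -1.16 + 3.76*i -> [-1.16, 2.6, 6.36, 10.12, 13.88]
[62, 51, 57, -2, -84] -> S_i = Random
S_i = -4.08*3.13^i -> [-4.08, -12.77, -39.97, -125.11, -391.6]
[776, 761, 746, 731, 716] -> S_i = 776 + -15*i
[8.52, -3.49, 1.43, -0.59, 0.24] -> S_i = 8.52*(-0.41)^i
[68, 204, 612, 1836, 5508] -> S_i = 68*3^i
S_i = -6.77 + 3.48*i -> [-6.77, -3.29, 0.19, 3.67, 7.15]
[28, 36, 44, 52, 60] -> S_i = 28 + 8*i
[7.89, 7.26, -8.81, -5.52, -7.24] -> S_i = Random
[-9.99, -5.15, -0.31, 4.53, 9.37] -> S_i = -9.99 + 4.84*i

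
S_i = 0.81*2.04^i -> [0.81, 1.65, 3.37, 6.88, 14.03]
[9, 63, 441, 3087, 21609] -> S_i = 9*7^i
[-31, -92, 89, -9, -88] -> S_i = Random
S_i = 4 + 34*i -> [4, 38, 72, 106, 140]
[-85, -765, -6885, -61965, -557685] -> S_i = -85*9^i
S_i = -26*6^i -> [-26, -156, -936, -5616, -33696]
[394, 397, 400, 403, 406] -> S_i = 394 + 3*i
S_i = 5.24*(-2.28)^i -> [5.24, -11.95, 27.24, -62.11, 141.6]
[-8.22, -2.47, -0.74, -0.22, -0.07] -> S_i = -8.22*0.30^i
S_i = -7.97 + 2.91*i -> [-7.97, -5.06, -2.15, 0.76, 3.67]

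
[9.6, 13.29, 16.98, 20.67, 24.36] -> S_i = 9.60 + 3.69*i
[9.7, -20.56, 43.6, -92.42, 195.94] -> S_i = 9.70*(-2.12)^i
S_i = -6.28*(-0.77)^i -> [-6.28, 4.84, -3.72, 2.87, -2.21]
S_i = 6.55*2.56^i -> [6.55, 16.77, 42.93, 109.89, 281.32]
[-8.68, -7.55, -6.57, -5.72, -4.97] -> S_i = -8.68*0.87^i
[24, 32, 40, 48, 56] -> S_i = 24 + 8*i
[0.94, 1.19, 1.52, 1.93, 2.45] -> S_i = 0.94*1.27^i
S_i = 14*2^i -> [14, 28, 56, 112, 224]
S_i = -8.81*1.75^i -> [-8.81, -15.42, -26.98, -47.22, -82.63]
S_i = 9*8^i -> [9, 72, 576, 4608, 36864]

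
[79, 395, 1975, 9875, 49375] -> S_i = 79*5^i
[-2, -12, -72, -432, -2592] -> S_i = -2*6^i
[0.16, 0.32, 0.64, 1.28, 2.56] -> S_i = 0.16*2.00^i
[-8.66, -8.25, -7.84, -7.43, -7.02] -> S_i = -8.66 + 0.41*i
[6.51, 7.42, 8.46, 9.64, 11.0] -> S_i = 6.51*1.14^i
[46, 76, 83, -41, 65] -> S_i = Random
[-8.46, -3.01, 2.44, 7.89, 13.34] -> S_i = -8.46 + 5.45*i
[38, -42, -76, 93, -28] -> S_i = Random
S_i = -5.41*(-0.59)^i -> [-5.41, 3.19, -1.88, 1.11, -0.66]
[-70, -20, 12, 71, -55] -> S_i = Random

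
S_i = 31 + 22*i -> [31, 53, 75, 97, 119]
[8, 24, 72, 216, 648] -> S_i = 8*3^i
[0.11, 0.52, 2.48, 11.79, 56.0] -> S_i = 0.11*4.75^i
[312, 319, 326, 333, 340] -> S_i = 312 + 7*i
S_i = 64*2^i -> [64, 128, 256, 512, 1024]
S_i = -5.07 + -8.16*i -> [-5.07, -13.23, -21.39, -29.55, -37.71]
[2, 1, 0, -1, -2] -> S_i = 2 + -1*i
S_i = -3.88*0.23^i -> [-3.88, -0.89, -0.21, -0.05, -0.01]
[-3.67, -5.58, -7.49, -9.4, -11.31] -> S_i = -3.67 + -1.91*i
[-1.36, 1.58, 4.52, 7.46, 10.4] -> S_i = -1.36 + 2.94*i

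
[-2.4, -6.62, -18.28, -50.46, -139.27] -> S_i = -2.40*2.76^i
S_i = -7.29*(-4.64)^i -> [-7.29, 33.83, -156.95, 728.25, -3379.09]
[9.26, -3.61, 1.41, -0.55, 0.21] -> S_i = 9.26*(-0.39)^i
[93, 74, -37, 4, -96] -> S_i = Random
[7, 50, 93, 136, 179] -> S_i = 7 + 43*i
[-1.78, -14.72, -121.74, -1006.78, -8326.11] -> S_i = -1.78*8.27^i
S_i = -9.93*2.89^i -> [-9.93, -28.7, -82.94, -239.69, -692.69]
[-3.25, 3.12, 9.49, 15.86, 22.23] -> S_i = -3.25 + 6.37*i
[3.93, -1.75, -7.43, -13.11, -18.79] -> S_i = 3.93 + -5.68*i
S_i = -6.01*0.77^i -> [-6.01, -4.63, -3.56, -2.74, -2.11]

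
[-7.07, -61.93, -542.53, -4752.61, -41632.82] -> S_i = -7.07*8.76^i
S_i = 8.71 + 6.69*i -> [8.71, 15.4, 22.09, 28.78, 35.47]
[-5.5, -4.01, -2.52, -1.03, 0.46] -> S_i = -5.50 + 1.49*i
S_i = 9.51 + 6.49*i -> [9.51, 16.0, 22.49, 28.98, 35.47]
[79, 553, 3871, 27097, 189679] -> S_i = 79*7^i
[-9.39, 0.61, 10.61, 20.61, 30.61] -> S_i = -9.39 + 10.00*i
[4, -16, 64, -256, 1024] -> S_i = 4*-4^i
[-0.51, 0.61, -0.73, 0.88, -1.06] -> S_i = -0.51*(-1.20)^i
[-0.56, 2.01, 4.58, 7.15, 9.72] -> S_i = -0.56 + 2.57*i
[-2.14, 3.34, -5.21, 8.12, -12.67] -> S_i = -2.14*(-1.56)^i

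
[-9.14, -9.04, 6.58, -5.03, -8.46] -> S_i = Random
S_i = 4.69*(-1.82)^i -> [4.69, -8.54, 15.54, -28.27, 51.46]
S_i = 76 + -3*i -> [76, 73, 70, 67, 64]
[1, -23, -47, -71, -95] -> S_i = 1 + -24*i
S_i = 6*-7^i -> [6, -42, 294, -2058, 14406]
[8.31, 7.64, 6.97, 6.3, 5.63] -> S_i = 8.31 + -0.67*i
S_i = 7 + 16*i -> [7, 23, 39, 55, 71]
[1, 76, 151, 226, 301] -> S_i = 1 + 75*i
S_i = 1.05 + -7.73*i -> [1.05, -6.68, -14.41, -22.14, -29.87]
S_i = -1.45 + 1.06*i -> [-1.45, -0.39, 0.67, 1.73, 2.79]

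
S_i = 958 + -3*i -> [958, 955, 952, 949, 946]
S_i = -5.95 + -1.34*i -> [-5.95, -7.29, -8.63, -9.97, -11.31]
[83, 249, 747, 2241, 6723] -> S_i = 83*3^i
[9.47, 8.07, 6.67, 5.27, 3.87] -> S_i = 9.47 + -1.40*i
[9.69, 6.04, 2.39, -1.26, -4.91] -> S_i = 9.69 + -3.65*i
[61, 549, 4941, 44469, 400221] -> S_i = 61*9^i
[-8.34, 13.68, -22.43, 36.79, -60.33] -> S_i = -8.34*(-1.64)^i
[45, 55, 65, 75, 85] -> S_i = 45 + 10*i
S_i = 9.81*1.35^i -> [9.81, 13.24, 17.88, 24.14, 32.58]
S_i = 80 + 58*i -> [80, 138, 196, 254, 312]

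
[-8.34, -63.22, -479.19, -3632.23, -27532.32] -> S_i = -8.34*7.58^i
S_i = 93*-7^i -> [93, -651, 4557, -31899, 223293]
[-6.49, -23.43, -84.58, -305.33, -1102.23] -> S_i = -6.49*3.61^i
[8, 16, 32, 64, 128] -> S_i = 8*2^i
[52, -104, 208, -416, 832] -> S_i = 52*-2^i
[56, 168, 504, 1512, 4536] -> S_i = 56*3^i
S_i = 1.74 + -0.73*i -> [1.74, 1.01, 0.28, -0.45, -1.18]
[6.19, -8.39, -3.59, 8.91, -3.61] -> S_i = Random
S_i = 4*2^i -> [4, 8, 16, 32, 64]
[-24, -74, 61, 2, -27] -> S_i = Random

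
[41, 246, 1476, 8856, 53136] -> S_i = 41*6^i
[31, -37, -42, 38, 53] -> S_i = Random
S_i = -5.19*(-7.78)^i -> [-5.19, 40.38, -314.14, 2444.03, -19014.54]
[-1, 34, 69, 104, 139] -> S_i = -1 + 35*i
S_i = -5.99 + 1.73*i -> [-5.99, -4.26, -2.53, -0.8, 0.93]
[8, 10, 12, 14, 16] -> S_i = 8 + 2*i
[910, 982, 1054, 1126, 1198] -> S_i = 910 + 72*i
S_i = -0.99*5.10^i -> [-0.99, -5.05, -25.75, -131.32, -669.75]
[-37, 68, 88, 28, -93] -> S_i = Random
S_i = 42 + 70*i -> [42, 112, 182, 252, 322]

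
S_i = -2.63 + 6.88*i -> [-2.63, 4.25, 11.13, 18.01, 24.89]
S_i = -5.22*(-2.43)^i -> [-5.22, 12.68, -30.82, 74.9, -182.01]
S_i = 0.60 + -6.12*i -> [0.6, -5.52, -11.64, -17.76, -23.88]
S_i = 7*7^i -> [7, 49, 343, 2401, 16807]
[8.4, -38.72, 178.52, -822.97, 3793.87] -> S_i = 8.40*(-4.61)^i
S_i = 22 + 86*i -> [22, 108, 194, 280, 366]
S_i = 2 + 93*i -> [2, 95, 188, 281, 374]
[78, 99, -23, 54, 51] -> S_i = Random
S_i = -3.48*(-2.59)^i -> [-3.48, 9.01, -23.34, 60.46, -156.6]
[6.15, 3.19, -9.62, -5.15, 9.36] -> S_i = Random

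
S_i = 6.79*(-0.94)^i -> [6.79, -6.38, 6.0, -5.64, 5.3]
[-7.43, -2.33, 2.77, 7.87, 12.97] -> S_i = -7.43 + 5.10*i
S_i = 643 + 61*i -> [643, 704, 765, 826, 887]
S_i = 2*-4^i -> [2, -8, 32, -128, 512]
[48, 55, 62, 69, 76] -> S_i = 48 + 7*i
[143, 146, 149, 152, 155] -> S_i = 143 + 3*i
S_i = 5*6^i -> [5, 30, 180, 1080, 6480]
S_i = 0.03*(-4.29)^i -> [0.03, -0.13, 0.55, -2.37, 10.16]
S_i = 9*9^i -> [9, 81, 729, 6561, 59049]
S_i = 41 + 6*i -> [41, 47, 53, 59, 65]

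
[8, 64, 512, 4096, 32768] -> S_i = 8*8^i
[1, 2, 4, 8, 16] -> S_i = 1*2^i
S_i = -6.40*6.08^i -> [-6.4, -38.91, -236.58, -1438.44, -8745.69]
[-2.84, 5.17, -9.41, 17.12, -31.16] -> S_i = -2.84*(-1.82)^i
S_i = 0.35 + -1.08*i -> [0.35, -0.73, -1.81, -2.89, -3.97]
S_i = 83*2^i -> [83, 166, 332, 664, 1328]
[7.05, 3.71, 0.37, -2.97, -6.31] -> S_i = 7.05 + -3.34*i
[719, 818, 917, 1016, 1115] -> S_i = 719 + 99*i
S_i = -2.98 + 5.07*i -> [-2.98, 2.09, 7.16, 12.23, 17.3]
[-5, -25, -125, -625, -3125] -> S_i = -5*5^i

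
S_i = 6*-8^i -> [6, -48, 384, -3072, 24576]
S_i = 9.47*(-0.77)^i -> [9.47, -7.29, 5.61, -4.32, 3.33]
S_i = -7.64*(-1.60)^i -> [-7.64, 12.22, -19.56, 31.29, -50.07]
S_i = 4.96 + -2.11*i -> [4.96, 2.85, 0.74, -1.37, -3.48]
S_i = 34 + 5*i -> [34, 39, 44, 49, 54]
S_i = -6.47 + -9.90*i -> [-6.47, -16.37, -26.27, -36.17, -46.07]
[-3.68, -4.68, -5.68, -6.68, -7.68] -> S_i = -3.68 + -1.00*i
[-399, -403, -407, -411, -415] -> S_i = -399 + -4*i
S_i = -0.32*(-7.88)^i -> [-0.32, 2.52, -19.87, 156.58, -1233.83]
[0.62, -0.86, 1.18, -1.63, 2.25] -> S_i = 0.62*(-1.38)^i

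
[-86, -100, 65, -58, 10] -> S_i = Random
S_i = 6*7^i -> [6, 42, 294, 2058, 14406]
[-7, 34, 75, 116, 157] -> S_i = -7 + 41*i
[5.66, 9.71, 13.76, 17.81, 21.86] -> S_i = 5.66 + 4.05*i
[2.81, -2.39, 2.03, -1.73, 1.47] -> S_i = 2.81*(-0.85)^i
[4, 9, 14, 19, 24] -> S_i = 4 + 5*i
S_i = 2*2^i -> [2, 4, 8, 16, 32]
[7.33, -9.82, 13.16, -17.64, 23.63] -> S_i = 7.33*(-1.34)^i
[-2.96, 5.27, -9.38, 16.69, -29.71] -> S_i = -2.96*(-1.78)^i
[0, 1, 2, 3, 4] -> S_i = 0 + 1*i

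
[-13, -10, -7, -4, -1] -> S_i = -13 + 3*i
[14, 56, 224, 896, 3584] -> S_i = 14*4^i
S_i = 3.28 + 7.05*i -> [3.28, 10.33, 17.38, 24.43, 31.48]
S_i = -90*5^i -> [-90, -450, -2250, -11250, -56250]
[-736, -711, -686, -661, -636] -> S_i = -736 + 25*i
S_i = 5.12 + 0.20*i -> [5.12, 5.32, 5.52, 5.72, 5.92]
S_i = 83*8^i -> [83, 664, 5312, 42496, 339968]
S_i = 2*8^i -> [2, 16, 128, 1024, 8192]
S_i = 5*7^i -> [5, 35, 245, 1715, 12005]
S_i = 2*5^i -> [2, 10, 50, 250, 1250]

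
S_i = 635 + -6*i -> [635, 629, 623, 617, 611]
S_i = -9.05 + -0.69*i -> [-9.05, -9.74, -10.43, -11.12, -11.81]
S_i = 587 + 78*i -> [587, 665, 743, 821, 899]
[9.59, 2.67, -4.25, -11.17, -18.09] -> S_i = 9.59 + -6.92*i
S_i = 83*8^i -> [83, 664, 5312, 42496, 339968]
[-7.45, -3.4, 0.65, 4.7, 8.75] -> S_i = -7.45 + 4.05*i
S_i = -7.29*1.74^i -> [-7.29, -12.68, -22.07, -38.4, -66.82]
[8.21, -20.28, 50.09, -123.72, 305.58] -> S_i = 8.21*(-2.47)^i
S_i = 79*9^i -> [79, 711, 6399, 57591, 518319]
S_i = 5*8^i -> [5, 40, 320, 2560, 20480]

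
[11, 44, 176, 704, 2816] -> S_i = 11*4^i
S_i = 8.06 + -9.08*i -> [8.06, -1.02, -10.1, -19.18, -28.26]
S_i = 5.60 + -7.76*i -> [5.6, -2.16, -9.92, -17.68, -25.44]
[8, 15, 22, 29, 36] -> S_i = 8 + 7*i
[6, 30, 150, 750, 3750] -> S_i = 6*5^i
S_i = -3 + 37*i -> [-3, 34, 71, 108, 145]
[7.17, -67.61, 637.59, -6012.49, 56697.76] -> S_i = 7.17*(-9.43)^i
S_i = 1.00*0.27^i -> [1.0, 0.27, 0.07, 0.02, 0.01]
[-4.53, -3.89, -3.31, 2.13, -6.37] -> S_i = Random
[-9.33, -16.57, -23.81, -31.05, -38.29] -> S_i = -9.33 + -7.24*i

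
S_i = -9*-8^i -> [-9, 72, -576, 4608, -36864]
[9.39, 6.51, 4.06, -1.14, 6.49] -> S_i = Random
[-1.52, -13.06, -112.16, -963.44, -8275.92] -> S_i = -1.52*8.59^i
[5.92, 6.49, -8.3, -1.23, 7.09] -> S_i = Random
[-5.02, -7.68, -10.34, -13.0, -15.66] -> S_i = -5.02 + -2.66*i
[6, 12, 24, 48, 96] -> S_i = 6*2^i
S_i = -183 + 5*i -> [-183, -178, -173, -168, -163]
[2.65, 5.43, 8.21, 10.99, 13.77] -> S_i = 2.65 + 2.78*i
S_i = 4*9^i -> [4, 36, 324, 2916, 26244]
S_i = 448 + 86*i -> [448, 534, 620, 706, 792]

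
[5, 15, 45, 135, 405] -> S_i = 5*3^i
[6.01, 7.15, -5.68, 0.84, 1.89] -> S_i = Random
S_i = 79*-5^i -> [79, -395, 1975, -9875, 49375]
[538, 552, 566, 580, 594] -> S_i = 538 + 14*i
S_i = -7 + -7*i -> [-7, -14, -21, -28, -35]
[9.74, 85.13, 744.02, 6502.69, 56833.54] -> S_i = 9.74*8.74^i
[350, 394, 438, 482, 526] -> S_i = 350 + 44*i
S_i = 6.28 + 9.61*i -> [6.28, 15.89, 25.5, 35.11, 44.72]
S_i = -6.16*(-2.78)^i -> [-6.16, 17.12, -47.61, 132.35, -367.93]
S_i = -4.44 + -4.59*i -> [-4.44, -9.03, -13.62, -18.21, -22.8]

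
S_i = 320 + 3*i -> [320, 323, 326, 329, 332]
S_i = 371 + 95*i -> [371, 466, 561, 656, 751]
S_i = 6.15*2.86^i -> [6.15, 17.59, 50.3, 143.87, 411.47]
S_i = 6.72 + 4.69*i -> [6.72, 11.41, 16.1, 20.79, 25.48]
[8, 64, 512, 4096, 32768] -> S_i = 8*8^i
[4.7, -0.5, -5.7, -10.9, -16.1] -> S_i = 4.70 + -5.20*i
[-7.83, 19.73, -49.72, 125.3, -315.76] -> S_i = -7.83*(-2.52)^i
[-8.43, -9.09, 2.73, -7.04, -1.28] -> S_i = Random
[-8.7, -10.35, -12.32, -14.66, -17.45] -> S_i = -8.70*1.19^i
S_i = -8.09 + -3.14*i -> [-8.09, -11.23, -14.37, -17.51, -20.65]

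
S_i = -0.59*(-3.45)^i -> [-0.59, 2.04, -7.02, 24.23, -83.59]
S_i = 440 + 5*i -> [440, 445, 450, 455, 460]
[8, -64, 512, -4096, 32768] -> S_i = 8*-8^i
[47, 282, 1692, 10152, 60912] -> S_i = 47*6^i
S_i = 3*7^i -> [3, 21, 147, 1029, 7203]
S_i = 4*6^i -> [4, 24, 144, 864, 5184]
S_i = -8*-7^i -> [-8, 56, -392, 2744, -19208]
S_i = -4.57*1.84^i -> [-4.57, -8.41, -15.47, -28.47, -52.38]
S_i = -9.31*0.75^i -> [-9.31, -6.98, -5.24, -3.93, -2.95]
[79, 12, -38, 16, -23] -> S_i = Random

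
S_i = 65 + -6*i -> [65, 59, 53, 47, 41]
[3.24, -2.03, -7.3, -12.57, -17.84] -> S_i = 3.24 + -5.27*i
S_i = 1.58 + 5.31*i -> [1.58, 6.89, 12.2, 17.51, 22.82]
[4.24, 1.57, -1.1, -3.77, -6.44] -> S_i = 4.24 + -2.67*i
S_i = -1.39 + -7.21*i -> [-1.39, -8.6, -15.81, -23.02, -30.23]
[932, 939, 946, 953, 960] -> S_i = 932 + 7*i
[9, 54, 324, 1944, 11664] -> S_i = 9*6^i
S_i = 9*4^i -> [9, 36, 144, 576, 2304]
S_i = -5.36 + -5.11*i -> [-5.36, -10.47, -15.58, -20.69, -25.8]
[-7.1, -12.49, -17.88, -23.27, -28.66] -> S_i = -7.10 + -5.39*i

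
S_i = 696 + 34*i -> [696, 730, 764, 798, 832]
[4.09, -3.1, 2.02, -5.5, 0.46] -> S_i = Random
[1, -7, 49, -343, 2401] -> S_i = 1*-7^i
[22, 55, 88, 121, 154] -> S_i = 22 + 33*i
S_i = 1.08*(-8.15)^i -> [1.08, -8.8, 71.74, -584.65, 4764.9]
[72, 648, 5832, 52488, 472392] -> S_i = 72*9^i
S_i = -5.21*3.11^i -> [-5.21, -16.2, -50.39, -156.72, -487.39]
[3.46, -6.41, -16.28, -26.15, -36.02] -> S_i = 3.46 + -9.87*i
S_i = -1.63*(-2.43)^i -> [-1.63, 3.96, -9.62, 23.39, -56.83]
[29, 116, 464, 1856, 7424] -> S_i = 29*4^i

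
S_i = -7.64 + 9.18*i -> [-7.64, 1.54, 10.72, 19.9, 29.08]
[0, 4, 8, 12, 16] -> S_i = 0 + 4*i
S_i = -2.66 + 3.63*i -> [-2.66, 0.97, 4.6, 8.23, 11.86]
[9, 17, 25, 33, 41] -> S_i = 9 + 8*i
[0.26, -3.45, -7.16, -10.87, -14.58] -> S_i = 0.26 + -3.71*i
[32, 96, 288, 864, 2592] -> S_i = 32*3^i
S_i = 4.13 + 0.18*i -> [4.13, 4.31, 4.49, 4.67, 4.85]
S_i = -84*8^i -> [-84, -672, -5376, -43008, -344064]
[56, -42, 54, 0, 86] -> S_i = Random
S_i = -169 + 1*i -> [-169, -168, -167, -166, -165]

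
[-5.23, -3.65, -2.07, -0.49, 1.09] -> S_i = -5.23 + 1.58*i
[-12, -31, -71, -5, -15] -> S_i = Random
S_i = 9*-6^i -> [9, -54, 324, -1944, 11664]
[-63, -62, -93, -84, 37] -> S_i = Random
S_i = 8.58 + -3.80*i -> [8.58, 4.78, 0.98, -2.82, -6.62]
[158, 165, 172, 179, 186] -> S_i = 158 + 7*i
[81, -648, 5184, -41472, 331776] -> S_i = 81*-8^i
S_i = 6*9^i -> [6, 54, 486, 4374, 39366]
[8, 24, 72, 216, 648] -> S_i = 8*3^i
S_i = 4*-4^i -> [4, -16, 64, -256, 1024]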